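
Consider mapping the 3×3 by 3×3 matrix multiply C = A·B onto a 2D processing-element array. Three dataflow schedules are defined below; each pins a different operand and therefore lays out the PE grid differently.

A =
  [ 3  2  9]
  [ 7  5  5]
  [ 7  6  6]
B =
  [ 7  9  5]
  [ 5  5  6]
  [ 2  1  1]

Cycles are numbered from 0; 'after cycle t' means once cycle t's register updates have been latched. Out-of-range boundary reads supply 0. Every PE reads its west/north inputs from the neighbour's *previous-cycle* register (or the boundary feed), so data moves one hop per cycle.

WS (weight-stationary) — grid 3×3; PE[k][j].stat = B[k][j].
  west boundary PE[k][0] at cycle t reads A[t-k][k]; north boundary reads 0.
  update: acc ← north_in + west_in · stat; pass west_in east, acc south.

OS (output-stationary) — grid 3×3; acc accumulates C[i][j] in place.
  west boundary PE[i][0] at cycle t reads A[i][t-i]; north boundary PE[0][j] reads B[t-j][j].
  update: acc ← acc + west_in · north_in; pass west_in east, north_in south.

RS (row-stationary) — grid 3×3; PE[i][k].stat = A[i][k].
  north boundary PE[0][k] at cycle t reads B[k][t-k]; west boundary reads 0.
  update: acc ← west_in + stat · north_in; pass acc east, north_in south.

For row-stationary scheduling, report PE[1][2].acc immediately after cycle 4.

RS on a 3×3 grid — tracing PE[1][2] and its feeders:
  0: (0,2).acc=0  regs=<0,0>
  0: (1,1).acc=0  regs=<0,0>
  0: (1,2).acc=0  regs=<0,0>
  1: (0,2).acc=0  regs=<0,0>
  1: (1,1).acc=0  regs=<0,0>
  1: (1,2).acc=0  regs=<0,0>
  2: (0,2).acc=49  regs=<49,2>
  2: (1,1).acc=74  regs=<74,5>
  2: (1,2).acc=0  regs=<0,0>
  3: (0,2).acc=46  regs=<46,1>
  3: (1,1).acc=88  regs=<88,5>
  3: (1,2).acc=84  regs=<84,2>
  4: (0,2).acc=36  regs=<36,1>
  4: (1,1).acc=65  regs=<65,6>
  4: (1,2).acc=93  regs=<93,1>

PE[1][2].acc = 93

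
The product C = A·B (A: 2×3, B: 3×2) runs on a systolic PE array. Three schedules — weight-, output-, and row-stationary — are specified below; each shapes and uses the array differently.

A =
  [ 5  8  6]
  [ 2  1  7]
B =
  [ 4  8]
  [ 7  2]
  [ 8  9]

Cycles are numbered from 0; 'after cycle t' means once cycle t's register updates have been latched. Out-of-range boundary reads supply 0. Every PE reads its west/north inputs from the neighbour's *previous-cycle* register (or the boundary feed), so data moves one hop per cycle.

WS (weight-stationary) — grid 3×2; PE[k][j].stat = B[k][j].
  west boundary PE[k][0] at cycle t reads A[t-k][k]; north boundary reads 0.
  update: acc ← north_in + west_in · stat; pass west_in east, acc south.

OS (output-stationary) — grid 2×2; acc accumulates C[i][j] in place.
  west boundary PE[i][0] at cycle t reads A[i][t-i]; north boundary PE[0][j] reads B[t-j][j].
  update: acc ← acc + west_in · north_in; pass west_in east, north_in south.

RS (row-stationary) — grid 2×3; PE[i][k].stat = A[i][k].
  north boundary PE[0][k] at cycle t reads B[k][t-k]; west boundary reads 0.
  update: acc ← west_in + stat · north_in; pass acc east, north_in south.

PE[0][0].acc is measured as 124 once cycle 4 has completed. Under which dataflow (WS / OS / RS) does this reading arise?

WS [3×2] PE[0][0] across cycles:
  0: (0,0).acc=20  regs=<5,20>
  1: (0,0).acc=8  regs=<2,8>
  2: (0,0).acc=0  regs=<0,0>
  3: (0,0).acc=0  regs=<0,0>
  4: (0,0).acc=0  regs=<0,0>
OS [2×2] PE[0][0] across cycles:
  0: (0,0).acc=20  regs=<5,4>
  1: (0,0).acc=76  regs=<8,7>
  2: (0,0).acc=124  regs=<6,8>
  3: (0,0).acc=124  regs=<0,0>
  4: (0,0).acc=124  regs=<0,0>
RS [2×3] PE[0][0] across cycles:
  0: (0,0).acc=20  regs=<20,4>
  1: (0,0).acc=40  regs=<40,8>
  2: (0,0).acc=0  regs=<0,0>
  3: (0,0).acc=0  regs=<0,0>
  4: (0,0).acc=0  regs=<0,0>

dataflow = OS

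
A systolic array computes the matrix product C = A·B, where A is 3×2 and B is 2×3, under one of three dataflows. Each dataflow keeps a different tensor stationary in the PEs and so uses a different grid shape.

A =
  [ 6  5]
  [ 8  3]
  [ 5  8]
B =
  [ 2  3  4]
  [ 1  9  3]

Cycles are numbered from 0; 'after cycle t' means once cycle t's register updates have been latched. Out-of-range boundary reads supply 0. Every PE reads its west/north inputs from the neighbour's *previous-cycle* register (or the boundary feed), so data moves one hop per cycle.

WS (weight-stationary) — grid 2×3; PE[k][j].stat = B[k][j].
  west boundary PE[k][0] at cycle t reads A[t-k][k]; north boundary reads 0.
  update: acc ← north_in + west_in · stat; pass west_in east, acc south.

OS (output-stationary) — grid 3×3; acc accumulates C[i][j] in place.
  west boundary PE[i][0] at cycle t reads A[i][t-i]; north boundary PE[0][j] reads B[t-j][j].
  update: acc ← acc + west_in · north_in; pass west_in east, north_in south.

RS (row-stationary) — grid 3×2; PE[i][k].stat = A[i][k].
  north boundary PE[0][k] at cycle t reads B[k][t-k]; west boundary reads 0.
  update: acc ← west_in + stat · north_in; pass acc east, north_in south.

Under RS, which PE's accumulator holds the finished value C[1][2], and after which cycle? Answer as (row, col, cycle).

RS — PE[1][1] is where C[1][2] collects:
  t=0 PE[1][1]: acc=0 h=0 v=0
  t=1 PE[1][1]: acc=0 h=0 v=0
  t=2 PE[1][1]: acc=19 h=19 v=1
  t=3 PE[1][1]: acc=51 h=51 v=9
  t=4 PE[1][1]: acc=41 h=41 v=3

(row, col, cycle) = (1, 1, 4)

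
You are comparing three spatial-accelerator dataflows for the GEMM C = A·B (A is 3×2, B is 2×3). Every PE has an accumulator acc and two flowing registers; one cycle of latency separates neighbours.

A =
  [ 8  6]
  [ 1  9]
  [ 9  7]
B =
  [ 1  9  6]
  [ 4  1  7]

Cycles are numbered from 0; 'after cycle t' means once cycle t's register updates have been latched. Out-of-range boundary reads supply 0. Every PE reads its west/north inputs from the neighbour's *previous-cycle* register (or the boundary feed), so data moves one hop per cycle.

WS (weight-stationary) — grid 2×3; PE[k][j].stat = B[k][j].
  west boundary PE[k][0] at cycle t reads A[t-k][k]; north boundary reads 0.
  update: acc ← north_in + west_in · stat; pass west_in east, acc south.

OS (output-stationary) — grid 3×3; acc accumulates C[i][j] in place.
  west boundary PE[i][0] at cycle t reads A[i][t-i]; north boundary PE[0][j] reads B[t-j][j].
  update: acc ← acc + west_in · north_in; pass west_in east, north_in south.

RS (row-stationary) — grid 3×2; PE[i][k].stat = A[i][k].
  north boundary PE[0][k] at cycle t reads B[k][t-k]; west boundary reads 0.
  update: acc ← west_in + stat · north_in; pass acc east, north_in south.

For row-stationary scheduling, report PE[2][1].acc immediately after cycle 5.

RS on a 3×2 grid — tracing PE[2][1] and its feeders:
  [0] (1,1) acc=0 (h:0 v:0)
  [0] (2,0) acc=0 (h:0 v:0)
  [0] (2,1) acc=0 (h:0 v:0)
  [1] (1,1) acc=0 (h:0 v:0)
  [1] (2,0) acc=0 (h:0 v:0)
  [1] (2,1) acc=0 (h:0 v:0)
  [2] (1,1) acc=37 (h:37 v:4)
  [2] (2,0) acc=9 (h:9 v:1)
  [2] (2,1) acc=0 (h:0 v:0)
  [3] (1,1) acc=18 (h:18 v:1)
  [3] (2,0) acc=81 (h:81 v:9)
  [3] (2,1) acc=37 (h:37 v:4)
  [4] (1,1) acc=69 (h:69 v:7)
  [4] (2,0) acc=54 (h:54 v:6)
  [4] (2,1) acc=88 (h:88 v:1)
  [5] (1,1) acc=0 (h:0 v:0)
  [5] (2,0) acc=0 (h:0 v:0)
  [5] (2,1) acc=103 (h:103 v:7)

PE[2][1].acc = 103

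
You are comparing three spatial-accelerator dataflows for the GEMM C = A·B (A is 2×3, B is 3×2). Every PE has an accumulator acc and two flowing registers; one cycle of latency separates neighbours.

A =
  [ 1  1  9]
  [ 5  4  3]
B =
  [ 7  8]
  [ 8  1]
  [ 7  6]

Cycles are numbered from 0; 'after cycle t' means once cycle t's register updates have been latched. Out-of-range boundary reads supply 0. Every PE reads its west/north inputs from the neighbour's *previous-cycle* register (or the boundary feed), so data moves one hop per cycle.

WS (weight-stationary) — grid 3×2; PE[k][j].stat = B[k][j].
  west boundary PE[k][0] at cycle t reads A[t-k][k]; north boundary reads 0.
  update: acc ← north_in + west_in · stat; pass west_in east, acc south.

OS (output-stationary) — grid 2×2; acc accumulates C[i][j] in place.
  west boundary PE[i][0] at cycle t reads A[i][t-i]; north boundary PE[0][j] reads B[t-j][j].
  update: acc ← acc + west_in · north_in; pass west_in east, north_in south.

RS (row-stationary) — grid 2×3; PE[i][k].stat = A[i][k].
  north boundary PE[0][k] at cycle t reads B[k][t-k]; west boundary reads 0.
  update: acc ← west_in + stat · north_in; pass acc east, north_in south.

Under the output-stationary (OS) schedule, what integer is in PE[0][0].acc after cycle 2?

OS on a 2×2 grid — tracing PE[0][0] and its feeders:
  0: (0,0).acc=7  regs=<1,7>
  1: (0,0).acc=15  regs=<1,8>
  2: (0,0).acc=78  regs=<9,7>

PE[0][0].acc = 78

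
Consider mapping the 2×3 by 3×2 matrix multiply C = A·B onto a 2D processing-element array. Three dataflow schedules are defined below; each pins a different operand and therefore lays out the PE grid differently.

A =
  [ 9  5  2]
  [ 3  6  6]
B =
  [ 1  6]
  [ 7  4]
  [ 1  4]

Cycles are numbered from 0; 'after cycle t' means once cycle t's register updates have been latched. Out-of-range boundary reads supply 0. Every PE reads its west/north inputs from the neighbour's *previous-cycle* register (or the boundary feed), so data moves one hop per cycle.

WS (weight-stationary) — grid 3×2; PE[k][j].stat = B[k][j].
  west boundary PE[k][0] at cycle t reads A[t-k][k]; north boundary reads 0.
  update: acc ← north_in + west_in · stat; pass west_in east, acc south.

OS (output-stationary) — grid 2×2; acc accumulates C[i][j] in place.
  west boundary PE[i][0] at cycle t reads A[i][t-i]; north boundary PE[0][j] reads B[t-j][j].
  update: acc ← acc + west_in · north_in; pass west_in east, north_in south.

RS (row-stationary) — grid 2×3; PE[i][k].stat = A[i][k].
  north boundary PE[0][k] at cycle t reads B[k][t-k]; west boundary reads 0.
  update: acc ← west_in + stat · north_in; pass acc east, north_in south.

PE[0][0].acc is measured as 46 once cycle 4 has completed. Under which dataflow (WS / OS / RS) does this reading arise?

dataflow = OS

WS (3×2 grid), PE[0][0]:
  after 0 — PE[0][0] acc=9, pass-E 9, pass-S 9
  after 1 — PE[0][0] acc=3, pass-E 3, pass-S 3
  after 2 — PE[0][0] acc=0, pass-E 0, pass-S 0
  after 3 — PE[0][0] acc=0, pass-E 0, pass-S 0
  after 4 — PE[0][0] acc=0, pass-E 0, pass-S 0
OS (2×2 grid), PE[0][0]:
  after 0 — PE[0][0] acc=9, pass-E 9, pass-S 1
  after 1 — PE[0][0] acc=44, pass-E 5, pass-S 7
  after 2 — PE[0][0] acc=46, pass-E 2, pass-S 1
  after 3 — PE[0][0] acc=46, pass-E 0, pass-S 0
  after 4 — PE[0][0] acc=46, pass-E 0, pass-S 0
RS (2×3 grid), PE[0][0]:
  after 0 — PE[0][0] acc=9, pass-E 9, pass-S 1
  after 1 — PE[0][0] acc=54, pass-E 54, pass-S 6
  after 2 — PE[0][0] acc=0, pass-E 0, pass-S 0
  after 3 — PE[0][0] acc=0, pass-E 0, pass-S 0
  after 4 — PE[0][0] acc=0, pass-E 0, pass-S 0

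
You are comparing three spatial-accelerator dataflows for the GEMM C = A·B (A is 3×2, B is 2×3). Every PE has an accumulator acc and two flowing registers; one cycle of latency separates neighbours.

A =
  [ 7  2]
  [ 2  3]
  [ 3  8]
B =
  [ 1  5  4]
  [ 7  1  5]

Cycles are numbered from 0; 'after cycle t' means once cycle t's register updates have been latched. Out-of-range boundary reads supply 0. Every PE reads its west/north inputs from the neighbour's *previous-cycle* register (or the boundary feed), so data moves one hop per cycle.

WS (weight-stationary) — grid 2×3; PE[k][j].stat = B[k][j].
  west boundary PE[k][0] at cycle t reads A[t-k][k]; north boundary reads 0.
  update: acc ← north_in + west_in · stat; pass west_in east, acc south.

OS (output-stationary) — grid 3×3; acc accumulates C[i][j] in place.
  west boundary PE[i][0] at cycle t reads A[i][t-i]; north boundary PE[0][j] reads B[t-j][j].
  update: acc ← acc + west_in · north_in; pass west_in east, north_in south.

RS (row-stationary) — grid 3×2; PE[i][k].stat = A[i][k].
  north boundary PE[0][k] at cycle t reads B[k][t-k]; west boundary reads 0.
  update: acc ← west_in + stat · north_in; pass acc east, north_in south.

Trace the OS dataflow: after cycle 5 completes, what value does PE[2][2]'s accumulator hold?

PE[2][2].acc = 52

OS 3×3: PE[2][2] cycle-by-cycle (with neighbour feeds):
  t=0 PE[1][2]: acc=0 h=0 v=0
  t=0 PE[2][1]: acc=0 h=0 v=0
  t=0 PE[2][2]: acc=0 h=0 v=0
  t=1 PE[1][2]: acc=0 h=0 v=0
  t=1 PE[2][1]: acc=0 h=0 v=0
  t=1 PE[2][2]: acc=0 h=0 v=0
  t=2 PE[1][2]: acc=0 h=0 v=0
  t=2 PE[2][1]: acc=0 h=0 v=0
  t=2 PE[2][2]: acc=0 h=0 v=0
  t=3 PE[1][2]: acc=8 h=2 v=4
  t=3 PE[2][1]: acc=15 h=3 v=5
  t=3 PE[2][2]: acc=0 h=0 v=0
  t=4 PE[1][2]: acc=23 h=3 v=5
  t=4 PE[2][1]: acc=23 h=8 v=1
  t=4 PE[2][2]: acc=12 h=3 v=4
  t=5 PE[1][2]: acc=23 h=0 v=0
  t=5 PE[2][1]: acc=23 h=0 v=0
  t=5 PE[2][2]: acc=52 h=8 v=5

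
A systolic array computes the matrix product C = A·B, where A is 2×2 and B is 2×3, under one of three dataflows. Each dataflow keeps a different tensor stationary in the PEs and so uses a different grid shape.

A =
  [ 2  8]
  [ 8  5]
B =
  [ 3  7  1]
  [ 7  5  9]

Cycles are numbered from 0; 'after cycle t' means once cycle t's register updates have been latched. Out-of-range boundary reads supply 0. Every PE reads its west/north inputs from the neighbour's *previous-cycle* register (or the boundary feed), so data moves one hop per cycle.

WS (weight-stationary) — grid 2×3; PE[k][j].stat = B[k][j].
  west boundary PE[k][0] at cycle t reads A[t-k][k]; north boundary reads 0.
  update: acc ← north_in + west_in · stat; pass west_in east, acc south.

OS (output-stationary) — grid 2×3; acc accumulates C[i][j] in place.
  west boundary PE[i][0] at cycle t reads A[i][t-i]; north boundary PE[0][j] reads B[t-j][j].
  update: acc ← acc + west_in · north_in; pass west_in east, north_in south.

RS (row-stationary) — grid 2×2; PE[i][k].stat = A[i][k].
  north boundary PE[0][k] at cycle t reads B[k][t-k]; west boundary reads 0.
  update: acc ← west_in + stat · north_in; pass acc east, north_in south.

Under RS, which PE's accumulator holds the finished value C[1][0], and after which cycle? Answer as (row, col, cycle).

(row, col, cycle) = (1, 1, 2)

RS — PE[1][1] is where C[1][0] collects:
  after 0 — PE[1][1] acc=0, pass-E 0, pass-S 0
  after 1 — PE[1][1] acc=0, pass-E 0, pass-S 0
  after 2 — PE[1][1] acc=59, pass-E 59, pass-S 7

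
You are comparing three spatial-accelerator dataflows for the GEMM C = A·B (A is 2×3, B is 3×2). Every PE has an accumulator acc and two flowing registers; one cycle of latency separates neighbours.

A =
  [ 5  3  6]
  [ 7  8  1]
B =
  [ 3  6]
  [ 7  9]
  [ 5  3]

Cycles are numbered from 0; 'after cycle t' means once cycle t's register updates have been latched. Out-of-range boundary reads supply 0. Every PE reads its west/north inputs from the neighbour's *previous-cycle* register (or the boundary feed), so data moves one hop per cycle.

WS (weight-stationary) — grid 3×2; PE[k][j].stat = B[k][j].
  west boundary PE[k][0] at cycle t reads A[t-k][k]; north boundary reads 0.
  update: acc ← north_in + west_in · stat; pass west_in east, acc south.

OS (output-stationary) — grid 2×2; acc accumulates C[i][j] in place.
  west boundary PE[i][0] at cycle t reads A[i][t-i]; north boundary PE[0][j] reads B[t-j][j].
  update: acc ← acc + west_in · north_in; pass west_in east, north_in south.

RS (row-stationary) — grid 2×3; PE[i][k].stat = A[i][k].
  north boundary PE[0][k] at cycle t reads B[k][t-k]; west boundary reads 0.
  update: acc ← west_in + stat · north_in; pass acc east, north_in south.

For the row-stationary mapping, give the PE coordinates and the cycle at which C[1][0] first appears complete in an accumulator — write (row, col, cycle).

RS: C[1][0] accumulates in PE[1][2]:
  cycle 0: PE[1][2] → acc 0, east 0, south 0
  cycle 1: PE[1][2] → acc 0, east 0, south 0
  cycle 2: PE[1][2] → acc 0, east 0, south 0
  cycle 3: PE[1][2] → acc 82, east 82, south 5

(row, col, cycle) = (1, 2, 3)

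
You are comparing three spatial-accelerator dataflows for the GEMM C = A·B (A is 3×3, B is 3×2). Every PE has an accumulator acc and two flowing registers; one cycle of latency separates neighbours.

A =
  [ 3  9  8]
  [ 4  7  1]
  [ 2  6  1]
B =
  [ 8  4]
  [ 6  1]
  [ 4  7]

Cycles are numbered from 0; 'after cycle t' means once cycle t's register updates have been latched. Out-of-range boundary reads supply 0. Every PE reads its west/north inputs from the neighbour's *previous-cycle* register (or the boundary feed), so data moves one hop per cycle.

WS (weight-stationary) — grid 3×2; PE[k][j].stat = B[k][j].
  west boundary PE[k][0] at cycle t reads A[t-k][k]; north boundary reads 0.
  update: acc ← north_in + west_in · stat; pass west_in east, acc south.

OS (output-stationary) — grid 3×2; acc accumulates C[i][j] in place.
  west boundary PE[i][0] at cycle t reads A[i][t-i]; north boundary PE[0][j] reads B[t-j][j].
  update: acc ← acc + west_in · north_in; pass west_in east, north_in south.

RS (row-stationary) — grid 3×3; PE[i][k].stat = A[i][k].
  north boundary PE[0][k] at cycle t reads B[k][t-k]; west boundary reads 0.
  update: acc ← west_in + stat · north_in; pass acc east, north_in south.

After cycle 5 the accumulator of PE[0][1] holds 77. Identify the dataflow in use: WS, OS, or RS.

dataflow = OS

WS [3×2] PE[0][1] across cycles:
  c0 r0c1: 0 / 0 / 0
  c1 r0c1: 12 / 3 / 12
  c2 r0c1: 16 / 4 / 16
  c3 r0c1: 8 / 2 / 8
  c4 r0c1: 0 / 0 / 0
  c5 r0c1: 0 / 0 / 0
OS [3×2] PE[0][1] across cycles:
  c0 r0c1: 0 / 0 / 0
  c1 r0c1: 12 / 3 / 4
  c2 r0c1: 21 / 9 / 1
  c3 r0c1: 77 / 8 / 7
  c4 r0c1: 77 / 0 / 0
  c5 r0c1: 77 / 0 / 0
RS [3×3] PE[0][1] across cycles:
  c0 r0c1: 0 / 0 / 0
  c1 r0c1: 78 / 78 / 6
  c2 r0c1: 21 / 21 / 1
  c3 r0c1: 0 / 0 / 0
  c4 r0c1: 0 / 0 / 0
  c5 r0c1: 0 / 0 / 0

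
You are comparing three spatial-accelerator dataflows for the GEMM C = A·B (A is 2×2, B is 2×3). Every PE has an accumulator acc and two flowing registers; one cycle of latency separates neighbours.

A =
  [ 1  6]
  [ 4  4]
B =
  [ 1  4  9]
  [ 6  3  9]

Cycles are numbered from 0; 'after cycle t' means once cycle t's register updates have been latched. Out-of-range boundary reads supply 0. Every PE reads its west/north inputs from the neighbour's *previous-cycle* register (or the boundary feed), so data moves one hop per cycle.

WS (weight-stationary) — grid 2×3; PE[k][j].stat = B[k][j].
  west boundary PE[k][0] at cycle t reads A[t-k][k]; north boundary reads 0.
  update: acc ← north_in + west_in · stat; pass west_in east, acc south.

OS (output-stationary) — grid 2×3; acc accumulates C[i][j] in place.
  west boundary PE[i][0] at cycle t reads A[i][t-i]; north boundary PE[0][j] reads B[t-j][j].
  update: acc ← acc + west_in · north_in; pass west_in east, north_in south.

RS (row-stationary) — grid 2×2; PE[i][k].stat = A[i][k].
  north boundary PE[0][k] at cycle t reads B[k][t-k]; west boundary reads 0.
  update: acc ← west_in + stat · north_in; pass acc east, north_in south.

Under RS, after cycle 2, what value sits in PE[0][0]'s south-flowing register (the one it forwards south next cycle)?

register = 9

Tracing RS — 2×2 array, target PE[0][0]:
  c0 r0c0: 1 / 1 / 1
  c1 r0c0: 4 / 4 / 4
  c2 r0c0: 9 / 9 / 9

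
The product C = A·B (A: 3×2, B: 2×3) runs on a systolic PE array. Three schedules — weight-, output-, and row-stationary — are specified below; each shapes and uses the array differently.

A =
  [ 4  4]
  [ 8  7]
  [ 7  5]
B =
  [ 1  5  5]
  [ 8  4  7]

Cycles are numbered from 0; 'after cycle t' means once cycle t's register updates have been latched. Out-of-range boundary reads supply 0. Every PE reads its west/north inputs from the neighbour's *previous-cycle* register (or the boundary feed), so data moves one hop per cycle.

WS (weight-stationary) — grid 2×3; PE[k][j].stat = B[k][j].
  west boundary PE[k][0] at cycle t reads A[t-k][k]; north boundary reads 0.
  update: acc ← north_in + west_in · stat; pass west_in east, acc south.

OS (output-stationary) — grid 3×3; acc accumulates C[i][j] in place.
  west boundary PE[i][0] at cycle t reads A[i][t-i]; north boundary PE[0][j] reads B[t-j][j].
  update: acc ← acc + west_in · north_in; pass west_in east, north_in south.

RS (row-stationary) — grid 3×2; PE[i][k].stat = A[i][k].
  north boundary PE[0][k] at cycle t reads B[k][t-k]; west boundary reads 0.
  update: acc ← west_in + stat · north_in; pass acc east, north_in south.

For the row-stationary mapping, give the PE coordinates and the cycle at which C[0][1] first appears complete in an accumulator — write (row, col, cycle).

(row, col, cycle) = (0, 1, 2)

Under RS, C[0][1] lands at PE[0][1]:
  step 0 · PE0,1: acc=0; fwd→0 fwd↓0
  step 1 · PE0,1: acc=36; fwd→36 fwd↓8
  step 2 · PE0,1: acc=36; fwd→36 fwd↓4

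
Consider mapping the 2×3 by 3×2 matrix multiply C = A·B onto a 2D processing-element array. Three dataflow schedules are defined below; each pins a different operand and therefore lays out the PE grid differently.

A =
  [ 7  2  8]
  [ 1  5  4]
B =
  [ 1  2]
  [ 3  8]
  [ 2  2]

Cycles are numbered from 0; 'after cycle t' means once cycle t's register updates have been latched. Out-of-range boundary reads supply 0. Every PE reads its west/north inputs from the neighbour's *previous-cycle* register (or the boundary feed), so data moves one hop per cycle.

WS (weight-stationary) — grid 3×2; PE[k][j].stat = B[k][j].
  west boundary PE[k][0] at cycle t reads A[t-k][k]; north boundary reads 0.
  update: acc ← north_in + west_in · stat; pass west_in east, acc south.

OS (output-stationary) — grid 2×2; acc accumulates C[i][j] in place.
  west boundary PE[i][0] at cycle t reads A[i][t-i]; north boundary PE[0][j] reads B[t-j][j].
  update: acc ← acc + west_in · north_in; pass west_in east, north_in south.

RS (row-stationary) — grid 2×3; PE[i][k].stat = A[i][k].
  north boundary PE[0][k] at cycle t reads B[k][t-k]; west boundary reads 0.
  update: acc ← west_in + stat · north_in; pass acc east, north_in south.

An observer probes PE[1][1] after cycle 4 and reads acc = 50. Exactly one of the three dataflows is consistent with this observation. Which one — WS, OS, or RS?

WS [3×2] PE[1][1] across cycles:
  [0] (1,1) acc=0 (h:0 v:0)
  [1] (1,1) acc=0 (h:0 v:0)
  [2] (1,1) acc=30 (h:2 v:30)
  [3] (1,1) acc=42 (h:5 v:42)
  [4] (1,1) acc=0 (h:0 v:0)
OS [2×2] PE[1][1] across cycles:
  [0] (1,1) acc=0 (h:0 v:0)
  [1] (1,1) acc=0 (h:0 v:0)
  [2] (1,1) acc=2 (h:1 v:2)
  [3] (1,1) acc=42 (h:5 v:8)
  [4] (1,1) acc=50 (h:4 v:2)
RS [2×3] PE[1][1] across cycles:
  [0] (1,1) acc=0 (h:0 v:0)
  [1] (1,1) acc=0 (h:0 v:0)
  [2] (1,1) acc=16 (h:16 v:3)
  [3] (1,1) acc=42 (h:42 v:8)
  [4] (1,1) acc=0 (h:0 v:0)

dataflow = OS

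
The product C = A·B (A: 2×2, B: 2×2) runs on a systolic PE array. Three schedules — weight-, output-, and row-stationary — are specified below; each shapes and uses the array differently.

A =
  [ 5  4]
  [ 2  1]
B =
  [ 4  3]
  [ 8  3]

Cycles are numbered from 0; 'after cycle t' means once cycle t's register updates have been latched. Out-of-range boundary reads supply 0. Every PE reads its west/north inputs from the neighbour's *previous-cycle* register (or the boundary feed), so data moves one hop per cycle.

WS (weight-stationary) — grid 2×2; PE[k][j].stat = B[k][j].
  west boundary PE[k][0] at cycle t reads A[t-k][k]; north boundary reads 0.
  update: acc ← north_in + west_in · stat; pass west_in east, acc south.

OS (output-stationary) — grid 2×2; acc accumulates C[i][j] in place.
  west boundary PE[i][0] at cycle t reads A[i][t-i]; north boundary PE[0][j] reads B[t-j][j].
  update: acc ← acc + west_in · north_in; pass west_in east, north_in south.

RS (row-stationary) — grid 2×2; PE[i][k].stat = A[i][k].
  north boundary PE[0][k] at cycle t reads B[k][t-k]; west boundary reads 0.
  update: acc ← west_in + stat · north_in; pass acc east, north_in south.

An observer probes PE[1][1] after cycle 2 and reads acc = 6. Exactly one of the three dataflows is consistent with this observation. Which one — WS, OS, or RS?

dataflow = OS

Under WS (2×2), PE[1][1]:
  0: (1,1).acc=0  regs=<0,0>
  1: (1,1).acc=0  regs=<0,0>
  2: (1,1).acc=27  regs=<4,27>
Under OS (2×2), PE[1][1]:
  0: (1,1).acc=0  regs=<0,0>
  1: (1,1).acc=0  regs=<0,0>
  2: (1,1).acc=6  regs=<2,3>
Under RS (2×2), PE[1][1]:
  0: (1,1).acc=0  regs=<0,0>
  1: (1,1).acc=0  regs=<0,0>
  2: (1,1).acc=16  regs=<16,8>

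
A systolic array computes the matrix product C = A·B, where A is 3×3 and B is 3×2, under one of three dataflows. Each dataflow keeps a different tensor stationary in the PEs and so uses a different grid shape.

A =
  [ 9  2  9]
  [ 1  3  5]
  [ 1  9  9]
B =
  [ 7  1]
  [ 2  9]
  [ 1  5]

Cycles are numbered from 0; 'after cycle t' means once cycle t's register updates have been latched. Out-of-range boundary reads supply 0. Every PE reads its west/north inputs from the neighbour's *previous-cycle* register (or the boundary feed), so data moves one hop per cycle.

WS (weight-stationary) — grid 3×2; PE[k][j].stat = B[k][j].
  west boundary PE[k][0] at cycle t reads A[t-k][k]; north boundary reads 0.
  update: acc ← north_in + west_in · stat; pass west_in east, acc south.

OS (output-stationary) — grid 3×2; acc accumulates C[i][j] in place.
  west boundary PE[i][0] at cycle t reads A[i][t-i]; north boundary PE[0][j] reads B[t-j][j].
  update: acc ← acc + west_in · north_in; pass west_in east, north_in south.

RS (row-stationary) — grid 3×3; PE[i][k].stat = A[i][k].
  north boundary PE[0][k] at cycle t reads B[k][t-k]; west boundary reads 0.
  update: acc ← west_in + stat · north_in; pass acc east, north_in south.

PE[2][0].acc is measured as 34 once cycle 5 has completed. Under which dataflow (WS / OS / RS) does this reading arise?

dataflow = OS

WS (3×2 grid), PE[2][0]:
  c0 r2c0: 0 / 0 / 0
  c1 r2c0: 0 / 0 / 0
  c2 r2c0: 76 / 9 / 76
  c3 r2c0: 18 / 5 / 18
  c4 r2c0: 34 / 9 / 34
  c5 r2c0: 0 / 0 / 0
OS (3×2 grid), PE[2][0]:
  c0 r2c0: 0 / 0 / 0
  c1 r2c0: 0 / 0 / 0
  c2 r2c0: 7 / 1 / 7
  c3 r2c0: 25 / 9 / 2
  c4 r2c0: 34 / 9 / 1
  c5 r2c0: 34 / 0 / 0
RS (3×3 grid), PE[2][0]:
  c0 r2c0: 0 / 0 / 0
  c1 r2c0: 0 / 0 / 0
  c2 r2c0: 7 / 7 / 7
  c3 r2c0: 1 / 1 / 1
  c4 r2c0: 0 / 0 / 0
  c5 r2c0: 0 / 0 / 0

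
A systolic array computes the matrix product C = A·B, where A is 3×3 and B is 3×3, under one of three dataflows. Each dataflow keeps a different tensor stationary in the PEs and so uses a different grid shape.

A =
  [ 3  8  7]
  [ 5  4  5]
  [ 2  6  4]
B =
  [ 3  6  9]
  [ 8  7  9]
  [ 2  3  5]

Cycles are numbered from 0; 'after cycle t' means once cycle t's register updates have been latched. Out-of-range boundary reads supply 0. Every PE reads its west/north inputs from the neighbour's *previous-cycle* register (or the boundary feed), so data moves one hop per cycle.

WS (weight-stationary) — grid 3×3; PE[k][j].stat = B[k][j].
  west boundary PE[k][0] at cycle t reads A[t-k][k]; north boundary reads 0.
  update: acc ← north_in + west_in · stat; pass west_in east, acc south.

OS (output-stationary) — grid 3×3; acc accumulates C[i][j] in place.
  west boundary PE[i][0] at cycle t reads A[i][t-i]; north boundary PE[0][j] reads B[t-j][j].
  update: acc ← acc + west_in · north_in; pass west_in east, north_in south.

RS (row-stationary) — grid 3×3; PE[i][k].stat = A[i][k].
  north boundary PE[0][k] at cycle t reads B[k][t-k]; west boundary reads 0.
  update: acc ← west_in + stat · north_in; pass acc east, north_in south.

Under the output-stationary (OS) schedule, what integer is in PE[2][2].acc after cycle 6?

OS on a 3×3 grid — tracing PE[2][2] and its feeders:
  t=0 PE[1][2]: acc=0 h=0 v=0
  t=0 PE[2][1]: acc=0 h=0 v=0
  t=0 PE[2][2]: acc=0 h=0 v=0
  t=1 PE[1][2]: acc=0 h=0 v=0
  t=1 PE[2][1]: acc=0 h=0 v=0
  t=1 PE[2][2]: acc=0 h=0 v=0
  t=2 PE[1][2]: acc=0 h=0 v=0
  t=2 PE[2][1]: acc=0 h=0 v=0
  t=2 PE[2][2]: acc=0 h=0 v=0
  t=3 PE[1][2]: acc=45 h=5 v=9
  t=3 PE[2][1]: acc=12 h=2 v=6
  t=3 PE[2][2]: acc=0 h=0 v=0
  t=4 PE[1][2]: acc=81 h=4 v=9
  t=4 PE[2][1]: acc=54 h=6 v=7
  t=4 PE[2][2]: acc=18 h=2 v=9
  t=5 PE[1][2]: acc=106 h=5 v=5
  t=5 PE[2][1]: acc=66 h=4 v=3
  t=5 PE[2][2]: acc=72 h=6 v=9
  t=6 PE[1][2]: acc=106 h=0 v=0
  t=6 PE[2][1]: acc=66 h=0 v=0
  t=6 PE[2][2]: acc=92 h=4 v=5

PE[2][2].acc = 92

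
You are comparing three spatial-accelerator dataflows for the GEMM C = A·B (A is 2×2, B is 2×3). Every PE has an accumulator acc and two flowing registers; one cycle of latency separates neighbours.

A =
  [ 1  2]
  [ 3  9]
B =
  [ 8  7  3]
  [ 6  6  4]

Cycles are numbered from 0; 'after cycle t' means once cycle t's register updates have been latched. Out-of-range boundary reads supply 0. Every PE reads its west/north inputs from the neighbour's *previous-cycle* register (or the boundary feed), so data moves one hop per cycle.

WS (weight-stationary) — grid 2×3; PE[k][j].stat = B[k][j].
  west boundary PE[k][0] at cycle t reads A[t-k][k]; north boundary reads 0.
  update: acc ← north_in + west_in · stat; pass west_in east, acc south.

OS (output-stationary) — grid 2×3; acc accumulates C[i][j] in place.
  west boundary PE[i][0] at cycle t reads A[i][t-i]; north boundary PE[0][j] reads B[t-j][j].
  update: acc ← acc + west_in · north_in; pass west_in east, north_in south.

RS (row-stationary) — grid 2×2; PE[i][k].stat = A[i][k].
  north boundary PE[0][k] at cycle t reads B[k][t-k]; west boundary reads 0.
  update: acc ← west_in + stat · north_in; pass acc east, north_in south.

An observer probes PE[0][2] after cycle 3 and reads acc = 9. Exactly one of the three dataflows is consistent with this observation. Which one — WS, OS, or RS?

dataflow = WS

Under WS (2×3), PE[0][2]:
  c0 r0c2: 0 / 0 / 0
  c1 r0c2: 0 / 0 / 0
  c2 r0c2: 3 / 1 / 3
  c3 r0c2: 9 / 3 / 9
Under OS (2×3), PE[0][2]:
  c0 r0c2: 0 / 0 / 0
  c1 r0c2: 0 / 0 / 0
  c2 r0c2: 3 / 1 / 3
  c3 r0c2: 11 / 2 / 4
RS: PE[0][2] is outside its 2×2 grid.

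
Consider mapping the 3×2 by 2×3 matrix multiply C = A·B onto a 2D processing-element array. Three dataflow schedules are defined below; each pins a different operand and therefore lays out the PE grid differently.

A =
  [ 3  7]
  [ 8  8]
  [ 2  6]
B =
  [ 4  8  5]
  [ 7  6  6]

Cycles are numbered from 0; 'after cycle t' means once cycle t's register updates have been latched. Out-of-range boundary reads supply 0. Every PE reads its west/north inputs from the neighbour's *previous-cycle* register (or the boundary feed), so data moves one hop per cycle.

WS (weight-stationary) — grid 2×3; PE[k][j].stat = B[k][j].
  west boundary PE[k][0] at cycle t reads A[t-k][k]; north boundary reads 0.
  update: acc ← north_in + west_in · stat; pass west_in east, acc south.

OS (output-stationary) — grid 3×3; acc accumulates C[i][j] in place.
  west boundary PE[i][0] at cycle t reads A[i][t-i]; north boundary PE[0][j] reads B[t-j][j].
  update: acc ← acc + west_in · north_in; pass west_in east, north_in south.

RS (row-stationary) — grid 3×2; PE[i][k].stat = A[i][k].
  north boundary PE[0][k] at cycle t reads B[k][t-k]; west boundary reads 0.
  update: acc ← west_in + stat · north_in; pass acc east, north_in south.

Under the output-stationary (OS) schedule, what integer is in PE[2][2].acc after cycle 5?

Tracing OS — 3×3 array, target PE[2][2]:
  @0  [1,2]  acc 0  |  →0  ↓0
  @0  [2,1]  acc 0  |  →0  ↓0
  @0  [2,2]  acc 0  |  →0  ↓0
  @1  [1,2]  acc 0  |  →0  ↓0
  @1  [2,1]  acc 0  |  →0  ↓0
  @1  [2,2]  acc 0  |  →0  ↓0
  @2  [1,2]  acc 0  |  →0  ↓0
  @2  [2,1]  acc 0  |  →0  ↓0
  @2  [2,2]  acc 0  |  →0  ↓0
  @3  [1,2]  acc 40  |  →8  ↓5
  @3  [2,1]  acc 16  |  →2  ↓8
  @3  [2,2]  acc 0  |  →0  ↓0
  @4  [1,2]  acc 88  |  →8  ↓6
  @4  [2,1]  acc 52  |  →6  ↓6
  @4  [2,2]  acc 10  |  →2  ↓5
  @5  [1,2]  acc 88  |  →0  ↓0
  @5  [2,1]  acc 52  |  →0  ↓0
  @5  [2,2]  acc 46  |  →6  ↓6

PE[2][2].acc = 46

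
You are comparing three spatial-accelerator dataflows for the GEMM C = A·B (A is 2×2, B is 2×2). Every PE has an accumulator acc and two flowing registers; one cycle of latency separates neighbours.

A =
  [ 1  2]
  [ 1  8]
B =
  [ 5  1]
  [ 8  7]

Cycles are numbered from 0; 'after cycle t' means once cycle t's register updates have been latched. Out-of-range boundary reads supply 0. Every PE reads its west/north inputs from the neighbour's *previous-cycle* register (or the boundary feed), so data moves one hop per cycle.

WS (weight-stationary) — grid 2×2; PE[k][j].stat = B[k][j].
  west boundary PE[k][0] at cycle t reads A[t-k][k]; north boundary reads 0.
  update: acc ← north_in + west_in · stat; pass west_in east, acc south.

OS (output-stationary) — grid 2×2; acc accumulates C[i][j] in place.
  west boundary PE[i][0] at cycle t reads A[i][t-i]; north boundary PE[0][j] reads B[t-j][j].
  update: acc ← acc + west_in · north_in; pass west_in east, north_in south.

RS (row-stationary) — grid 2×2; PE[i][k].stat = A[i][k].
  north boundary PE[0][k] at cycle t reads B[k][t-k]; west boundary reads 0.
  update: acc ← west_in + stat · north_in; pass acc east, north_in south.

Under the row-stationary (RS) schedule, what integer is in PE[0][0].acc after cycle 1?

PE[0][0].acc = 1

Tracing RS — 2×2 array, target PE[0][0]:
  step 0 · PE0,0: acc=5; fwd→5 fwd↓5
  step 1 · PE0,0: acc=1; fwd→1 fwd↓1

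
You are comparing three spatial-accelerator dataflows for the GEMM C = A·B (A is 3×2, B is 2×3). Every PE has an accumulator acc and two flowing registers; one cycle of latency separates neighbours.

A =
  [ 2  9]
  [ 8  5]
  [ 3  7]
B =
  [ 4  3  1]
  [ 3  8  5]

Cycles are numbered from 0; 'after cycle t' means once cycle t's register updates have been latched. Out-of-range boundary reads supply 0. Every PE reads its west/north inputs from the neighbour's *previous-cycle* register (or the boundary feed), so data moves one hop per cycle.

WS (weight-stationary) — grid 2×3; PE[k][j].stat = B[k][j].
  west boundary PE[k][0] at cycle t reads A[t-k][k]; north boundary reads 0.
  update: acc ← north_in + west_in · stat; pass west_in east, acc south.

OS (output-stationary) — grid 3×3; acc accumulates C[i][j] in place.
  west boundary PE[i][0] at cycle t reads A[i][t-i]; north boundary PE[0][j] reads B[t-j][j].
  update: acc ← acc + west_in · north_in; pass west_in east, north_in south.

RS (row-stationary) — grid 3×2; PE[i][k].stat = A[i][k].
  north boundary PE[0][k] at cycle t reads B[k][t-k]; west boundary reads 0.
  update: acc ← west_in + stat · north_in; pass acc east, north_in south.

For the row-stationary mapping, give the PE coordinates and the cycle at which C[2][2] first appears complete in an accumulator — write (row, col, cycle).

(row, col, cycle) = (2, 1, 5)

RS: C[2][2] accumulates in PE[2][1]:
  [0] (2,1) acc=0 (h:0 v:0)
  [1] (2,1) acc=0 (h:0 v:0)
  [2] (2,1) acc=0 (h:0 v:0)
  [3] (2,1) acc=33 (h:33 v:3)
  [4] (2,1) acc=65 (h:65 v:8)
  [5] (2,1) acc=38 (h:38 v:5)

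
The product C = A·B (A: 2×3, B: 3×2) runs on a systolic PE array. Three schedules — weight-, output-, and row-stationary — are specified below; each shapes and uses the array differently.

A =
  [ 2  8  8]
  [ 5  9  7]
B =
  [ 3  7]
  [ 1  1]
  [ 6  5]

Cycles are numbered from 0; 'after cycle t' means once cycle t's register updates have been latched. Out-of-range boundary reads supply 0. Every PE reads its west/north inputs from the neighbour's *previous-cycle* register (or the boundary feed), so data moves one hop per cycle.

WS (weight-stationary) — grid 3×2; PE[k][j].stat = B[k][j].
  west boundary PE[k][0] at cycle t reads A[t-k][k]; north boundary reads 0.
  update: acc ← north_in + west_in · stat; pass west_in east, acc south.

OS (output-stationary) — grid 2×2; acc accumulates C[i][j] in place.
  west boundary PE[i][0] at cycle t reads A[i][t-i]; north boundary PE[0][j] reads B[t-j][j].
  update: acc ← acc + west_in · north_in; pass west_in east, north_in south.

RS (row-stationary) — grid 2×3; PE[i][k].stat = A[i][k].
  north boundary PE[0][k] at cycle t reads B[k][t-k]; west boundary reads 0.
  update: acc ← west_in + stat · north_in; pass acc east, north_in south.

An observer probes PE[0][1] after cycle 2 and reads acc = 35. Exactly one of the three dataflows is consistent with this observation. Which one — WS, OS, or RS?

WS [3×2] PE[0][1] across cycles:
  0: (0,1).acc=0  regs=<0,0>
  1: (0,1).acc=14  regs=<2,14>
  2: (0,1).acc=35  regs=<5,35>
OS [2×2] PE[0][1] across cycles:
  0: (0,1).acc=0  regs=<0,0>
  1: (0,1).acc=14  regs=<2,7>
  2: (0,1).acc=22  regs=<8,1>
RS [2×3] PE[0][1] across cycles:
  0: (0,1).acc=0  regs=<0,0>
  1: (0,1).acc=14  regs=<14,1>
  2: (0,1).acc=22  regs=<22,1>

dataflow = WS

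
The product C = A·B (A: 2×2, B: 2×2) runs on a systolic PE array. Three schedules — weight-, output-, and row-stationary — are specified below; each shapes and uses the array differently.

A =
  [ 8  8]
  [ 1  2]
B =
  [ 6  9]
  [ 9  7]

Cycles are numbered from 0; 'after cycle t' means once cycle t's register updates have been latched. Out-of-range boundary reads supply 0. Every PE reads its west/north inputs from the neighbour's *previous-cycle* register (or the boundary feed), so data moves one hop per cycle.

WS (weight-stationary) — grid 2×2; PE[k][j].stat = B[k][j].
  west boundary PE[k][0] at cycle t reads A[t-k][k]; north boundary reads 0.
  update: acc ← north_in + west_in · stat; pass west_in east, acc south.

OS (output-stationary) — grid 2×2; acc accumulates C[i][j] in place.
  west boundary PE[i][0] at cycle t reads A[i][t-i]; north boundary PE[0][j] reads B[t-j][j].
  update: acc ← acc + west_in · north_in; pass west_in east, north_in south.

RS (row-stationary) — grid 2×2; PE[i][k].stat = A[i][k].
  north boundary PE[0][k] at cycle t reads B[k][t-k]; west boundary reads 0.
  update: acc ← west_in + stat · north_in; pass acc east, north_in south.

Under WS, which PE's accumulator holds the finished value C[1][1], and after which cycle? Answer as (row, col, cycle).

(row, col, cycle) = (1, 1, 3)

WS — PE[1][1] is where C[1][1] collects:
  after 0 — PE[1][1] acc=0, pass-E 0, pass-S 0
  after 1 — PE[1][1] acc=0, pass-E 0, pass-S 0
  after 2 — PE[1][1] acc=128, pass-E 8, pass-S 128
  after 3 — PE[1][1] acc=23, pass-E 2, pass-S 23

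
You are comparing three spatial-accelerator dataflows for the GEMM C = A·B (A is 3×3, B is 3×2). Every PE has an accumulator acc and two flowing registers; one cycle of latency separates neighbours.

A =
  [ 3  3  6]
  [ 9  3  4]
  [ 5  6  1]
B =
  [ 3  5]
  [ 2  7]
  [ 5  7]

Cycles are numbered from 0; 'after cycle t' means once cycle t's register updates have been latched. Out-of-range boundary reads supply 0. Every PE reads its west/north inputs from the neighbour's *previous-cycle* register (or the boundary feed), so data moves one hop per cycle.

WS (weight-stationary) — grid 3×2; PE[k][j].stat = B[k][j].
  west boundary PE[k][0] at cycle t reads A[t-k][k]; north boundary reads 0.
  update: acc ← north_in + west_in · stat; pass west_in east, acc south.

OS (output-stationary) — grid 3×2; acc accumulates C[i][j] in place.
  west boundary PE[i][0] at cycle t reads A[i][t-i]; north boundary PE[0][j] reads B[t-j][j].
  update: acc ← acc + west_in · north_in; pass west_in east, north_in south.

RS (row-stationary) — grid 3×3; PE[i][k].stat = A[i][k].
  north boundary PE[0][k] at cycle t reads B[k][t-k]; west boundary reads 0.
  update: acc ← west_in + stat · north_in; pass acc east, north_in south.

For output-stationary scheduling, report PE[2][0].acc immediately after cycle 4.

OS (3×2). Following PE[2][0] plus its west/north inputs:
  cycle 0: PE[1][0] → acc 0, east 0, south 0
  cycle 0: PE[2][0] → acc 0, east 0, south 0
  cycle 1: PE[1][0] → acc 27, east 9, south 3
  cycle 1: PE[2][0] → acc 0, east 0, south 0
  cycle 2: PE[1][0] → acc 33, east 3, south 2
  cycle 2: PE[2][0] → acc 15, east 5, south 3
  cycle 3: PE[1][0] → acc 53, east 4, south 5
  cycle 3: PE[2][0] → acc 27, east 6, south 2
  cycle 4: PE[1][0] → acc 53, east 0, south 0
  cycle 4: PE[2][0] → acc 32, east 1, south 5

PE[2][0].acc = 32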